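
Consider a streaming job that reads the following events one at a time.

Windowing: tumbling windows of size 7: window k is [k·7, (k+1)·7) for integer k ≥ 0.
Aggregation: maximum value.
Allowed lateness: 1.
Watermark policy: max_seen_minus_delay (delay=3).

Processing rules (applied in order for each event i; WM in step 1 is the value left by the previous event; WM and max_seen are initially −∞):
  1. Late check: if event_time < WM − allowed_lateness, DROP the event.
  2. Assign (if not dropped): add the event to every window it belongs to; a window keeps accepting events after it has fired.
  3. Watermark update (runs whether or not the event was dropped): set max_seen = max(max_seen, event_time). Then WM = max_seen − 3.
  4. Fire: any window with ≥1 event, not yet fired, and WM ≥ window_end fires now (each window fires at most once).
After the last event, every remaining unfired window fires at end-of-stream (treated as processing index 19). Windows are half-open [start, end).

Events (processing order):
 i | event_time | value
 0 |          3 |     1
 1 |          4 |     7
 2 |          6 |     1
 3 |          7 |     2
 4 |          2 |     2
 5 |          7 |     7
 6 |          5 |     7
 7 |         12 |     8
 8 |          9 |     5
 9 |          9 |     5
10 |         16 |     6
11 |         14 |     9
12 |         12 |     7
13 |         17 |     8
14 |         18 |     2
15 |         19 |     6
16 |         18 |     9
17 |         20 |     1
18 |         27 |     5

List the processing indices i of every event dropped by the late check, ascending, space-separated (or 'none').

4

i=0 t=3 v=1: → [0,7); WM=0
i=1 t=4 v=7: → [0,7); WM=1
i=2 t=6 v=1: → [0,7); WM=3
i=3 t=7 v=2: → [7,14); WM=4
i=4 t=2 v=2: DROP (t<4-1); WM=4
i=5 t=7 v=7: → [7,14); WM=4
i=6 t=5 v=7: → [0,7); WM=4
i=7 t=12 v=8: → [7,14); WM=9; [0,7) fires=7
i=8 t=9 v=5: → [7,14); WM=9
i=9 t=9 v=5: → [7,14); WM=9
i=10 t=16 v=6: → [14,21); WM=13
i=11 t=14 v=9: → [14,21); WM=13
i=12 t=12 v=7: → [7,14); WM=13
i=13 t=17 v=8: → [14,21); WM=14; [7,14) fires=8
i=14 t=18 v=2: → [14,21); WM=15
i=15 t=19 v=6: → [14,21); WM=16
i=16 t=18 v=9: → [14,21); WM=16
i=17 t=20 v=1: → [14,21); WM=17
i=18 t=27 v=5: → [21,28); WM=24; [14,21) fires=9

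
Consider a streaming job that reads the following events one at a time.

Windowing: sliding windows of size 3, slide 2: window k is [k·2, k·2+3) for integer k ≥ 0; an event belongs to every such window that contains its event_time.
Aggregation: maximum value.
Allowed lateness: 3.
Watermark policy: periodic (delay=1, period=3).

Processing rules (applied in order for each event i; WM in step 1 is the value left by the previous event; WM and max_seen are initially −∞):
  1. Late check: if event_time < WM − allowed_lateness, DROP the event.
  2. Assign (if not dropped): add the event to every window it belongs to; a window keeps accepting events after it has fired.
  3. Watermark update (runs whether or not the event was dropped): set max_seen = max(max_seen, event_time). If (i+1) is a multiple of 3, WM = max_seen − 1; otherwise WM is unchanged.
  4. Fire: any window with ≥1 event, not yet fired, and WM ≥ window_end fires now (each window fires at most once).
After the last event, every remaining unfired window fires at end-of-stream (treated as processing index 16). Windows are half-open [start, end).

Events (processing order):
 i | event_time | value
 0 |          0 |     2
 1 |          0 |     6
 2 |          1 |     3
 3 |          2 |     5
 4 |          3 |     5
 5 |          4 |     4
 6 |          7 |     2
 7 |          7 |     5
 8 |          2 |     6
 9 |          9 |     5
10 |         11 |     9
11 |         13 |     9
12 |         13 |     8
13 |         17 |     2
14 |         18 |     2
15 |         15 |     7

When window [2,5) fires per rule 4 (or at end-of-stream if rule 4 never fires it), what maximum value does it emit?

i=0 t=0 v=2: → [0,3); WM=−∞
i=1 t=0 v=6: → [0,3); WM=−∞
i=2 t=1 v=3: → [0,3); WM=0
i=3 t=2 v=5: → [2,5),[0,3); WM=0
i=4 t=3 v=5: → [2,5); WM=0
i=5 t=4 v=4: → [4,7),[2,5); WM=3; [0,3) fires=6
i=6 t=7 v=2: → [6,9); WM=3
i=7 t=7 v=5: → [6,9); WM=3
i=8 t=2 v=6: → [2,5),[0,3); WM=6; [2,5) fires=6
i=9 t=9 v=5: → [8,11); WM=6
i=10 t=11 v=9: → [10,13); WM=6
i=11 t=13 v=9: → [12,15); WM=12; [4,7) fires=4 [6,9) fires=5 [8,11) fires=5
i=12 t=13 v=8: → [12,15); WM=12
i=13 t=17 v=2: → [16,19); WM=12
i=14 t=18 v=2: → [18,21),[16,19); WM=17; [10,13) fires=9 [12,15) fires=9
i=15 t=15 v=7: → [14,17); WM=17; [14,17) fires=7

6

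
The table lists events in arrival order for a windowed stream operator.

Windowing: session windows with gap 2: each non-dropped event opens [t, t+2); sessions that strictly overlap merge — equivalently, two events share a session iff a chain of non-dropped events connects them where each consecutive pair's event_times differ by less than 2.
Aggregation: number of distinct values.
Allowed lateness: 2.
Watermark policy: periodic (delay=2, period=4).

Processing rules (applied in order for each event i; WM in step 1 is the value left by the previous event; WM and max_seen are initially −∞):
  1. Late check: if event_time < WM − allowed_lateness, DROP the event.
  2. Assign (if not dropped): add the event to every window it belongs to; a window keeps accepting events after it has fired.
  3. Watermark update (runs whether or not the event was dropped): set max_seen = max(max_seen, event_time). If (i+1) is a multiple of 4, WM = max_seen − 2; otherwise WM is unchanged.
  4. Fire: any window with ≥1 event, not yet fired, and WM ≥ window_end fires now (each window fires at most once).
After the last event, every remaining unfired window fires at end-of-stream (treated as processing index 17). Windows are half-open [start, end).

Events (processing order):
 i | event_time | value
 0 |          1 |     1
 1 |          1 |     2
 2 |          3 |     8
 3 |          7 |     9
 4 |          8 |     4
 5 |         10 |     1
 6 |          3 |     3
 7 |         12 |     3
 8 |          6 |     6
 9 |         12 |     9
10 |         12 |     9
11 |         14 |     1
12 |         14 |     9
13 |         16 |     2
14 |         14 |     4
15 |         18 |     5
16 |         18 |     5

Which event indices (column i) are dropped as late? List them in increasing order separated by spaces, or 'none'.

i=0 t=1 v=1: → [1,3); WM=−∞
i=1 t=1 v=2: → [1,3); WM=−∞
i=2 t=3 v=8: → [3,5); WM=−∞
i=3 t=7 v=9: → [7,9); WM=5
i=4 t=8 v=4: → [7,10); WM=5
i=5 t=10 v=1: → [10,12); WM=5
i=6 t=3 v=3: → [3,5); WM=5
i=7 t=12 v=3: → [12,14); WM=10
i=8 t=6 v=6: DROP (t<10-2); WM=10
i=9 t=12 v=9: → [12,14); WM=10
i=10 t=12 v=9: → [12,14); WM=10
i=11 t=14 v=1: → [14,16); WM=12
i=12 t=14 v=9: → [14,16); WM=12
i=13 t=16 v=2: → [16,18); WM=12
i=14 t=14 v=4: → [14,16); WM=12
i=15 t=18 v=5: → [18,20); WM=16
i=16 t=18 v=5: → [18,20); WM=16

8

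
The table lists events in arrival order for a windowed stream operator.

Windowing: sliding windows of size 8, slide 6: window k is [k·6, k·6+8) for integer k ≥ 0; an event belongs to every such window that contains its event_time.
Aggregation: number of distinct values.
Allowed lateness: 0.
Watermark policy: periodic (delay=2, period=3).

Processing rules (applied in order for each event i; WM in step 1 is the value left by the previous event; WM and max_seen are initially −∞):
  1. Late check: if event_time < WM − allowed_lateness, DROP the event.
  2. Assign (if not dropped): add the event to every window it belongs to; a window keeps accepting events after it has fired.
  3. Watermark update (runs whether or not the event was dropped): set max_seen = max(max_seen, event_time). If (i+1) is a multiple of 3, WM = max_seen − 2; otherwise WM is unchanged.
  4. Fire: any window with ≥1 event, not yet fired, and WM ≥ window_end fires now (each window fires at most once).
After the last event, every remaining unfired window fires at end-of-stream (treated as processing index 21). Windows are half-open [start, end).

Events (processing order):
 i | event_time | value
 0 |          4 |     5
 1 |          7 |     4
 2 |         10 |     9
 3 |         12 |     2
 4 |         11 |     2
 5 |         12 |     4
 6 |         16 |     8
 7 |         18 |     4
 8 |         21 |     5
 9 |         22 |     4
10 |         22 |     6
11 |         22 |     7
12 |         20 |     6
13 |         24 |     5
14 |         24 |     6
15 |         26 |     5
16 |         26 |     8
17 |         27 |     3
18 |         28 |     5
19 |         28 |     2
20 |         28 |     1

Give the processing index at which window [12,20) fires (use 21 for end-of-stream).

i=0 t=4 v=5: → [0,8); WM=−∞
i=1 t=7 v=4: → [6,14),[0,8); WM=−∞
i=2 t=10 v=9: → [6,14); WM=8; [0,8) fires=2
i=3 t=12 v=2: → [12,20),[6,14); WM=8
i=4 t=11 v=2: → [6,14); WM=8
i=5 t=12 v=4: → [12,20),[6,14); WM=10
i=6 t=16 v=8: → [12,20); WM=10
i=7 t=18 v=4: → [18,26),[12,20); WM=10
i=8 t=21 v=5: → [18,26); WM=19; [6,14) fires=3
i=9 t=22 v=4: → [18,26); WM=19
i=10 t=22 v=6: → [18,26); WM=19
i=11 t=22 v=7: → [18,26); WM=20; [12,20) fires=3
i=12 t=20 v=6: → [18,26); WM=20
i=13 t=24 v=5: → [24,32),[18,26); WM=20
i=14 t=24 v=6: → [24,32),[18,26); WM=22
i=15 t=26 v=5: → [24,32); WM=22
i=16 t=26 v=8: → [24,32); WM=22
i=17 t=27 v=3: → [24,32); WM=25
i=18 t=28 v=5: → [24,32); WM=25
i=19 t=28 v=2: → [24,32); WM=25
i=20 t=28 v=1: → [24,32); WM=26; [18,26) fires=4

11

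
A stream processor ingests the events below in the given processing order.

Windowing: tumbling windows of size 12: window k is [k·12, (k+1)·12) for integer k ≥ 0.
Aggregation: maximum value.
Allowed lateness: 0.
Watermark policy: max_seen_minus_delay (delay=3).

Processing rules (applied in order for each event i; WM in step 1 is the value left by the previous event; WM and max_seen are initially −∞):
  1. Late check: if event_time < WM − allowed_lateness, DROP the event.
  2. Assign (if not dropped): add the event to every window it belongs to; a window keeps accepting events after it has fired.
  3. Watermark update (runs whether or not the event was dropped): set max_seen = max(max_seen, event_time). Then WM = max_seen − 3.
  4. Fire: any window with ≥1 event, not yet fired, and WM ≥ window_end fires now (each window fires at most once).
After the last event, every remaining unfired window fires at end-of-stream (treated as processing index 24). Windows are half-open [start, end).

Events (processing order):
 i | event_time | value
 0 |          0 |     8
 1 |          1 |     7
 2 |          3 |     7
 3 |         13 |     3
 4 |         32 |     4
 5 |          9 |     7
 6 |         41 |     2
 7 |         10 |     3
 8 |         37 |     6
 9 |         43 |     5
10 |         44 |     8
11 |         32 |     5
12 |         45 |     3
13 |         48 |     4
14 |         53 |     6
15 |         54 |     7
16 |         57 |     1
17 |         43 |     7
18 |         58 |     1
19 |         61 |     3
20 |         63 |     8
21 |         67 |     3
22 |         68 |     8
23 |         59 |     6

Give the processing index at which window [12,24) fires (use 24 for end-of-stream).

4

i=0 t=0 v=8: → [0,12); WM=-3
i=1 t=1 v=7: → [0,12); WM=-2
i=2 t=3 v=7: → [0,12); WM=0
i=3 t=13 v=3: → [12,24); WM=10
i=4 t=32 v=4: → [24,36); WM=29; [0,12) fires=8 [12,24) fires=3
i=5 t=9 v=7: DROP (t<29-0); WM=29
i=6 t=41 v=2: → [36,48); WM=38; [24,36) fires=4
i=7 t=10 v=3: DROP (t<38-0); WM=38
i=8 t=37 v=6: DROP (t<38-0); WM=38
i=9 t=43 v=5: → [36,48); WM=40
i=10 t=44 v=8: → [36,48); WM=41
i=11 t=32 v=5: DROP (t<41-0); WM=41
i=12 t=45 v=3: → [36,48); WM=42
i=13 t=48 v=4: → [48,60); WM=45
i=14 t=53 v=6: → [48,60); WM=50; [36,48) fires=8
i=15 t=54 v=7: → [48,60); WM=51
i=16 t=57 v=1: → [48,60); WM=54
i=17 t=43 v=7: DROP (t<54-0); WM=54
i=18 t=58 v=1: → [48,60); WM=55
i=19 t=61 v=3: → [60,72); WM=58
i=20 t=63 v=8: → [60,72); WM=60; [48,60) fires=7
i=21 t=67 v=3: → [60,72); WM=64
i=22 t=68 v=8: → [60,72); WM=65
i=23 t=59 v=6: DROP (t<65-0); WM=65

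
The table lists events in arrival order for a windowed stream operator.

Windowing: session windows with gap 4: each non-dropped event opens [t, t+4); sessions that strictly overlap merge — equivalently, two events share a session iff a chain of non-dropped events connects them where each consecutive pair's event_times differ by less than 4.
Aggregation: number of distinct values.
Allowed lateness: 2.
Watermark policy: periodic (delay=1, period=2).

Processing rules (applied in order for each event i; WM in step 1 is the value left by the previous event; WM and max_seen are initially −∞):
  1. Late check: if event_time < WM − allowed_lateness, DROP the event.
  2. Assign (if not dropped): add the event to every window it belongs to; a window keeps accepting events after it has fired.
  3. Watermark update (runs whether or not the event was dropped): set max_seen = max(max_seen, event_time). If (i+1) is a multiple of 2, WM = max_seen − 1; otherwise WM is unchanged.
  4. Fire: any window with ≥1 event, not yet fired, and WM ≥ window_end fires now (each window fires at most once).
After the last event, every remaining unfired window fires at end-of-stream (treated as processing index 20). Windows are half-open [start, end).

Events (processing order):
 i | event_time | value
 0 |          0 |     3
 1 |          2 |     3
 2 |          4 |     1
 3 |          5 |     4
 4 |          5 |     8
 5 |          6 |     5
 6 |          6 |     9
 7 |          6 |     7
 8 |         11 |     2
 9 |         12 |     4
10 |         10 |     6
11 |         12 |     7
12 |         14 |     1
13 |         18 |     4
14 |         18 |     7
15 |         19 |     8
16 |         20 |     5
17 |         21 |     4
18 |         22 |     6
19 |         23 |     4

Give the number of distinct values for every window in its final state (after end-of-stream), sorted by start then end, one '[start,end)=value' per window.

[0,10)=7 [10,18)=5 [18,27)=5

i=0 t=0 v=3: → [0,4); WM=−∞
i=1 t=2 v=3: → [0,6); WM=1
i=2 t=4 v=1: → [0,8); WM=1
i=3 t=5 v=4: → [0,9); WM=4
i=4 t=5 v=8: → [0,9); WM=4
i=5 t=6 v=5: → [0,10); WM=5
i=6 t=6 v=9: → [0,10); WM=5
i=7 t=6 v=7: → [0,10); WM=5
i=8 t=11 v=2: → [11,15); WM=5
i=9 t=12 v=4: → [11,16); WM=11
i=10 t=10 v=6: → [10,16); WM=11
i=11 t=12 v=7: → [10,16); WM=11
i=12 t=14 v=1: → [10,18); WM=11
i=13 t=18 v=4: → [18,22); WM=17
i=14 t=18 v=7: → [18,22); WM=17
i=15 t=19 v=8: → [18,23); WM=18
i=16 t=20 v=5: → [18,24); WM=18
i=17 t=21 v=4: → [18,25); WM=20
i=18 t=22 v=6: → [18,26); WM=20
i=19 t=23 v=4: → [18,27); WM=22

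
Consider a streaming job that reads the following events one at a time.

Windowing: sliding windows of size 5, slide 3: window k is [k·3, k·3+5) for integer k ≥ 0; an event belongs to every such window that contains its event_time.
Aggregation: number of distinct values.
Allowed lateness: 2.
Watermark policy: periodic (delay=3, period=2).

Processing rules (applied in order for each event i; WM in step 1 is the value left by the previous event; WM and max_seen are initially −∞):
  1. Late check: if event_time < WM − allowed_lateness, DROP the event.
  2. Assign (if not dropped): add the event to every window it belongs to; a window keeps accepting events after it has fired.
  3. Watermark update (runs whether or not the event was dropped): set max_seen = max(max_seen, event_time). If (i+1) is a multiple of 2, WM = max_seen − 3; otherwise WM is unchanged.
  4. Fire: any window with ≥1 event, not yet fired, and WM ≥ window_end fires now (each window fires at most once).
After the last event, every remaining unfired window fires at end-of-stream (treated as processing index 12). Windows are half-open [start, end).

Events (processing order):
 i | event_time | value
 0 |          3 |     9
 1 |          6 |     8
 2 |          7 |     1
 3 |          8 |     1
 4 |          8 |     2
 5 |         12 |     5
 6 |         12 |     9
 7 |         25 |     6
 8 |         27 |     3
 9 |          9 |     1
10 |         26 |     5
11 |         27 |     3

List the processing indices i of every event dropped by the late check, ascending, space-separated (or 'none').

i=0 t=3 v=9: → [3,8),[0,5); WM=−∞
i=1 t=6 v=8: → [6,11),[3,8); WM=3
i=2 t=7 v=1: → [6,11),[3,8); WM=3
i=3 t=8 v=1: → [6,11); WM=5; [0,5) fires=1
i=4 t=8 v=2: → [6,11); WM=5
i=5 t=12 v=5: → [12,17),[9,14); WM=9; [3,8) fires=3
i=6 t=12 v=9: → [12,17),[9,14); WM=9
i=7 t=25 v=6: → [24,29),[21,26); WM=22; [6,11) fires=3 [9,14) fires=2 [12,17) fires=2
i=8 t=27 v=3: → [27,32),[24,29); WM=22
i=9 t=9 v=1: DROP (t<22-2); WM=24
i=10 t=26 v=5: → [24,29); WM=24
i=11 t=27 v=3: → [27,32),[24,29); WM=24

9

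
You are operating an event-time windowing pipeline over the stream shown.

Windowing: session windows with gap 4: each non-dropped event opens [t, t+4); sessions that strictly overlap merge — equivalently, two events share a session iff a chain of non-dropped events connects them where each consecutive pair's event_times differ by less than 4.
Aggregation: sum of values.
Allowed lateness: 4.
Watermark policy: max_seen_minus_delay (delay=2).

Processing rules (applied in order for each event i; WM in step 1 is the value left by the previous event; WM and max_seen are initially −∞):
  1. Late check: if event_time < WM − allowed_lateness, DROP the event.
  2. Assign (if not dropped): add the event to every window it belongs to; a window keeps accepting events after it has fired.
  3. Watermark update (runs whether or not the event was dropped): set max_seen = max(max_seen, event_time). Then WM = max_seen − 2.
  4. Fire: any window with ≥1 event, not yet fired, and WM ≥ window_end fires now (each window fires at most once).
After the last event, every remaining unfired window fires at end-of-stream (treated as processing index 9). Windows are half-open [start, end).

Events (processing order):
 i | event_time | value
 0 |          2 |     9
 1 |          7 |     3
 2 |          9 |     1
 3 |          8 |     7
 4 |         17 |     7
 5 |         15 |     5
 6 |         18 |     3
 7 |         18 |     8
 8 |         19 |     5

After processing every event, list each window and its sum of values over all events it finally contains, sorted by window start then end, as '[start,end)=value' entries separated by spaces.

i=0 t=2 v=9: → [2,6); WM=0
i=1 t=7 v=3: → [7,11); WM=5
i=2 t=9 v=1: → [7,13); WM=7
i=3 t=8 v=7: → [7,13); WM=7
i=4 t=17 v=7: → [17,21); WM=15
i=5 t=15 v=5: → [15,21); WM=15
i=6 t=18 v=3: → [15,22); WM=16
i=7 t=18 v=8: → [15,22); WM=16
i=8 t=19 v=5: → [15,23); WM=17

[2,6)=9 [7,13)=11 [15,23)=28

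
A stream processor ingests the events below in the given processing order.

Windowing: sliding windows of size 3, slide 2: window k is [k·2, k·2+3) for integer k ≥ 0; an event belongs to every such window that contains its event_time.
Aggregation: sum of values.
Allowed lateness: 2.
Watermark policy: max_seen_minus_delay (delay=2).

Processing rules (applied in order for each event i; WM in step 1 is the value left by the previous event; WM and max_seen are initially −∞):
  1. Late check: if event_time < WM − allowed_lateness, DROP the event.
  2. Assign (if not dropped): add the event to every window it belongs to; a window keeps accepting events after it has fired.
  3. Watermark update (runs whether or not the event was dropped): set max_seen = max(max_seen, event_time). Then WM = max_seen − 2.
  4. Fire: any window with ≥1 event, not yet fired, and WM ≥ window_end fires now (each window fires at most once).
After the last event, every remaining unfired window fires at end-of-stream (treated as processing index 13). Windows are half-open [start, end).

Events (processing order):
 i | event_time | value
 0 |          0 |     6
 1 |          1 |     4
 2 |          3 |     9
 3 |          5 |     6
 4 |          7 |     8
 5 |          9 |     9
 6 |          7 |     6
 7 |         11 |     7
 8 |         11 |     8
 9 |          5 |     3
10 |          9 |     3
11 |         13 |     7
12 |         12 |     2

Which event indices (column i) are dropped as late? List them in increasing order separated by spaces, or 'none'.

i=0 t=0 v=6: → [0,3); WM=-2
i=1 t=1 v=4: → [0,3); WM=-1
i=2 t=3 v=9: → [2,5); WM=1
i=3 t=5 v=6: → [4,7); WM=3; [0,3) fires=10
i=4 t=7 v=8: → [6,9); WM=5; [2,5) fires=9
i=5 t=9 v=9: → [8,11); WM=7; [4,7) fires=6
i=6 t=7 v=6: → [6,9); WM=7
i=7 t=11 v=7: → [10,13); WM=9; [6,9) fires=14
i=8 t=11 v=8: → [10,13); WM=9
i=9 t=5 v=3: DROP (t<9-2); WM=9
i=10 t=9 v=3: → [8,11); WM=9
i=11 t=13 v=7: → [12,15); WM=11; [8,11) fires=12
i=12 t=12 v=2: → [12,15),[10,13); WM=11

9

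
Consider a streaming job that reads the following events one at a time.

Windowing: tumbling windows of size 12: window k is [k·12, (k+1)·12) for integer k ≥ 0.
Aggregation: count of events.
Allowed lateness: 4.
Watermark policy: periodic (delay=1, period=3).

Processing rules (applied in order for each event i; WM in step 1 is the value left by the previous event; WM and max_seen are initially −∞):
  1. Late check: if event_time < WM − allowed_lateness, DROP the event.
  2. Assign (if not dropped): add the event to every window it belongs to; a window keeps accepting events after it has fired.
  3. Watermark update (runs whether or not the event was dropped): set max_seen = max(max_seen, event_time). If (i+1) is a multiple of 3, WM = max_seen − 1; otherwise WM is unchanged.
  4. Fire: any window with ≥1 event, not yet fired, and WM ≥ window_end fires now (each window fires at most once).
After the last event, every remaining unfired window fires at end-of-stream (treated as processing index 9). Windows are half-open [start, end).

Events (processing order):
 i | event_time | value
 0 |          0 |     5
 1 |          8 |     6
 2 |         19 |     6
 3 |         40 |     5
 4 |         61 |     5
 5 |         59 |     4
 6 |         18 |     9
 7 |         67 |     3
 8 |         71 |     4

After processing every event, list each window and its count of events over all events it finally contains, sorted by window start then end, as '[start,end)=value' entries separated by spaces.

i=0 t=0 v=5: → [0,12); WM=−∞
i=1 t=8 v=6: → [0,12); WM=−∞
i=2 t=19 v=6: → [12,24); WM=18; [0,12) fires=2
i=3 t=40 v=5: → [36,48); WM=18
i=4 t=61 v=5: → [60,72); WM=18
i=5 t=59 v=4: → [48,60); WM=60; [12,24) fires=1 [36,48) fires=1 [48,60) fires=1
i=6 t=18 v=9: DROP (t<60-4); WM=60
i=7 t=67 v=3: → [60,72); WM=60
i=8 t=71 v=4: → [60,72); WM=70

[0,12)=2 [12,24)=1 [36,48)=1 [48,60)=1 [60,72)=3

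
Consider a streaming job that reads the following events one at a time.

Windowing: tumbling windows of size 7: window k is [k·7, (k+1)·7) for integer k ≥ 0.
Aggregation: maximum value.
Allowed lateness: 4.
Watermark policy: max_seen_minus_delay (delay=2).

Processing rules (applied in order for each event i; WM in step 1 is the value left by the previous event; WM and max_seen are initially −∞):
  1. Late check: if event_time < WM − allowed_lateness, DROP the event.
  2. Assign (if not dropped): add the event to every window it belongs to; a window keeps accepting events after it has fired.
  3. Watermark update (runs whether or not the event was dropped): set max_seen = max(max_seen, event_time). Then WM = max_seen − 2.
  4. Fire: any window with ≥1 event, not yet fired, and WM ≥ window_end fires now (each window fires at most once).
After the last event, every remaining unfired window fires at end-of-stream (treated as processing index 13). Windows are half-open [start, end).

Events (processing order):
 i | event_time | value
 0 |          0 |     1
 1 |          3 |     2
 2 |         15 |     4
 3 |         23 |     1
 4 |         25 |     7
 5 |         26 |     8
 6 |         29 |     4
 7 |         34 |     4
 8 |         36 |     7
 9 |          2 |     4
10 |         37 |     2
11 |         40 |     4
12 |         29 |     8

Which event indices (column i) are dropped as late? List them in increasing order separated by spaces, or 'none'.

i=0 t=0 v=1: → [0,7); WM=-2
i=1 t=3 v=2: → [0,7); WM=1
i=2 t=15 v=4: → [14,21); WM=13; [0,7) fires=2
i=3 t=23 v=1: → [21,28); WM=21; [14,21) fires=4
i=4 t=25 v=7: → [21,28); WM=23
i=5 t=26 v=8: → [21,28); WM=24
i=6 t=29 v=4: → [28,35); WM=27
i=7 t=34 v=4: → [28,35); WM=32; [21,28) fires=8
i=8 t=36 v=7: → [35,42); WM=34
i=9 t=2 v=4: DROP (t<34-4); WM=34
i=10 t=37 v=2: → [35,42); WM=35; [28,35) fires=4
i=11 t=40 v=4: → [35,42); WM=38
i=12 t=29 v=8: DROP (t<38-4); WM=38

9 12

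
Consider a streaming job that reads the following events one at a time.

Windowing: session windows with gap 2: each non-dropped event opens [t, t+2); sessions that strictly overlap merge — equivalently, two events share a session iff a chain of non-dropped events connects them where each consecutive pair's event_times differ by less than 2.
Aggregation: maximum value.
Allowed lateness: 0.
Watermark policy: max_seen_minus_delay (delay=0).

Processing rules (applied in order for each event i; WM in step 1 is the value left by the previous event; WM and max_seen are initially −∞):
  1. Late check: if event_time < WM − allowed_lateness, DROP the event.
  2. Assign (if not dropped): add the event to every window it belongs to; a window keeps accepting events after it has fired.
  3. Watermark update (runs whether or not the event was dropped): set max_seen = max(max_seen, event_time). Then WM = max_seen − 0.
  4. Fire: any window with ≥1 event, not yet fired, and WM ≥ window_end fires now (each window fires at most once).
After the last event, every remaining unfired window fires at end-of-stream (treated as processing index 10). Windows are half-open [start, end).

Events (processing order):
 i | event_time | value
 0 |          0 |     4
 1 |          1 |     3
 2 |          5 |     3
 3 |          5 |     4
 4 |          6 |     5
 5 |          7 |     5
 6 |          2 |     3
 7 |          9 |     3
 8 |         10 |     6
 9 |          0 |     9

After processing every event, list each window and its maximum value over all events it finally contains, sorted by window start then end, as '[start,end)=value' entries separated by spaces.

[0,3)=4 [5,9)=5 [9,12)=6

i=0 t=0 v=4: → [0,2); WM=0
i=1 t=1 v=3: → [0,3); WM=1
i=2 t=5 v=3: → [5,7); WM=5
i=3 t=5 v=4: → [5,7); WM=5
i=4 t=6 v=5: → [5,8); WM=6
i=5 t=7 v=5: → [5,9); WM=7
i=6 t=2 v=3: DROP (t<7-0); WM=7
i=7 t=9 v=3: → [9,11); WM=9
i=8 t=10 v=6: → [9,12); WM=10
i=9 t=0 v=9: DROP (t<10-0); WM=10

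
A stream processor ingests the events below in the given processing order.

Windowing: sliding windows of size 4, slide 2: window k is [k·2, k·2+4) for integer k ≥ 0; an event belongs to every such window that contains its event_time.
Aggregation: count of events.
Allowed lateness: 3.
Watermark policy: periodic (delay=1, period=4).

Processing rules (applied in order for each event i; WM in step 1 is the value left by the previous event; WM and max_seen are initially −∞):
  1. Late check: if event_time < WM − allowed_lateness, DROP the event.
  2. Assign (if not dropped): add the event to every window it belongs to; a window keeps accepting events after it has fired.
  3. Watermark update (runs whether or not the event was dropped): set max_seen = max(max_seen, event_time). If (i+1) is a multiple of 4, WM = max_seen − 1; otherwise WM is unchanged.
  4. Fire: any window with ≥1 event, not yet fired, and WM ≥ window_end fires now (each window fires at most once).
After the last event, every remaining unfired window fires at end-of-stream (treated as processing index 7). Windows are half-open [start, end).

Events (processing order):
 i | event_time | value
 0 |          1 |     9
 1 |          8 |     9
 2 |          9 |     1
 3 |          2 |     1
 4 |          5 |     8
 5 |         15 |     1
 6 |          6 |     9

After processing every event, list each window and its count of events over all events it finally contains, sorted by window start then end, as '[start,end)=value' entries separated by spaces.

i=0 t=1 v=9: → [0,4); WM=−∞
i=1 t=8 v=9: → [8,12),[6,10); WM=−∞
i=2 t=9 v=1: → [8,12),[6,10); WM=−∞
i=3 t=2 v=1: → [2,6),[0,4); WM=8; [0,4) fires=2 [2,6) fires=1
i=4 t=5 v=8: → [4,8),[2,6); WM=8; [4,8) fires=1
i=5 t=15 v=1: → [14,18),[12,16); WM=8
i=6 t=6 v=9: → [6,10),[4,8); WM=8

[0,4)=2 [2,6)=2 [4,8)=2 [6,10)=3 [8,12)=2 [12,16)=1 [14,18)=1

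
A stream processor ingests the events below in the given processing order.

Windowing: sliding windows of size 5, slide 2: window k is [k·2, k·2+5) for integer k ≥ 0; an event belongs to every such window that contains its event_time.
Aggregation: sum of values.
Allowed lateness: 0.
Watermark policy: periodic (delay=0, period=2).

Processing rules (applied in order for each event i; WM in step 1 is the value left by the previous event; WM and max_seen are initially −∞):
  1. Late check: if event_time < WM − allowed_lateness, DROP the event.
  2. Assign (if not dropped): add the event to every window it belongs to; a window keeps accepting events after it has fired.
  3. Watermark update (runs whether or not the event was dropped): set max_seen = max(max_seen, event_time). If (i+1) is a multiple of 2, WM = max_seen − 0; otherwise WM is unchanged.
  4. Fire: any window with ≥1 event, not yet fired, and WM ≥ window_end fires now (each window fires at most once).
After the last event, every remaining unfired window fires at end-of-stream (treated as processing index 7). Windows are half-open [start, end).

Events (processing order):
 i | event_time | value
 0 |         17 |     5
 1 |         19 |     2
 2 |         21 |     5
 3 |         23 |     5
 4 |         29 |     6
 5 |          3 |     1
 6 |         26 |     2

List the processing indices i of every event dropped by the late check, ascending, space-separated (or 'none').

5 6

i=0 t=17 v=5: → [16,21),[14,19); WM=−∞
i=1 t=19 v=2: → [18,23),[16,21); WM=19; [14,19) fires=5
i=2 t=21 v=5: → [20,25),[18,23); WM=19
i=3 t=23 v=5: → [22,27),[20,25); WM=23; [16,21) fires=7 [18,23) fires=7
i=4 t=29 v=6: → [28,33),[26,31); WM=23
i=5 t=3 v=1: DROP (t<23-0); WM=29; [20,25) fires=10 [22,27) fires=5
i=6 t=26 v=2: DROP (t<29-0); WM=29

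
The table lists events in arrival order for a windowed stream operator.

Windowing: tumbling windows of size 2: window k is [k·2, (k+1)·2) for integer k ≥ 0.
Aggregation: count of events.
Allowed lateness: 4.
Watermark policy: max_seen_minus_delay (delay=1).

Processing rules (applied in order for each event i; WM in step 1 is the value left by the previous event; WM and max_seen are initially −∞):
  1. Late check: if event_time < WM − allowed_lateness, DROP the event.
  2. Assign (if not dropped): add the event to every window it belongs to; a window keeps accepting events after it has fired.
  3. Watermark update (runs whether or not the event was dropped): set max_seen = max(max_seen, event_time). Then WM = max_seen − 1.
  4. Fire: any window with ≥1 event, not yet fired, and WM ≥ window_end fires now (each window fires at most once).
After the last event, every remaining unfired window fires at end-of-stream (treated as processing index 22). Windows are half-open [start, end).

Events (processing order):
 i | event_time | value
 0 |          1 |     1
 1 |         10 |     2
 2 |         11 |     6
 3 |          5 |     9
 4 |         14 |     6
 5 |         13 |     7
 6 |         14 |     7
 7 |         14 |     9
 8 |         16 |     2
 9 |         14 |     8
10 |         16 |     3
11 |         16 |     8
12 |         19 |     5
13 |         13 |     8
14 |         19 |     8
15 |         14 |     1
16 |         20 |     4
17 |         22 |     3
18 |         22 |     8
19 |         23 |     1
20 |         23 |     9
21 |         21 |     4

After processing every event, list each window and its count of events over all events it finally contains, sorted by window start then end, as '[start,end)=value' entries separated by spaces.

[0,2)=1 [10,12)=2 [12,14)=1 [14,16)=5 [16,18)=3 [18,20)=2 [20,22)=2 [22,24)=4

i=0 t=1 v=1: → [0,2); WM=0
i=1 t=10 v=2: → [10,12); WM=9; [0,2) fires=1
i=2 t=11 v=6: → [10,12); WM=10
i=3 t=5 v=9: DROP (t<10-4); WM=10
i=4 t=14 v=6: → [14,16); WM=13; [10,12) fires=2
i=5 t=13 v=7: → [12,14); WM=13
i=6 t=14 v=7: → [14,16); WM=13
i=7 t=14 v=9: → [14,16); WM=13
i=8 t=16 v=2: → [16,18); WM=15; [12,14) fires=1
i=9 t=14 v=8: → [14,16); WM=15
i=10 t=16 v=3: → [16,18); WM=15
i=11 t=16 v=8: → [16,18); WM=15
i=12 t=19 v=5: → [18,20); WM=18; [14,16) fires=4 [16,18) fires=3
i=13 t=13 v=8: DROP (t<18-4); WM=18
i=14 t=19 v=8: → [18,20); WM=18
i=15 t=14 v=1: → [14,16); WM=18
i=16 t=20 v=4: → [20,22); WM=19
i=17 t=22 v=3: → [22,24); WM=21; [18,20) fires=2
i=18 t=22 v=8: → [22,24); WM=21
i=19 t=23 v=1: → [22,24); WM=22; [20,22) fires=1
i=20 t=23 v=9: → [22,24); WM=22
i=21 t=21 v=4: → [20,22); WM=22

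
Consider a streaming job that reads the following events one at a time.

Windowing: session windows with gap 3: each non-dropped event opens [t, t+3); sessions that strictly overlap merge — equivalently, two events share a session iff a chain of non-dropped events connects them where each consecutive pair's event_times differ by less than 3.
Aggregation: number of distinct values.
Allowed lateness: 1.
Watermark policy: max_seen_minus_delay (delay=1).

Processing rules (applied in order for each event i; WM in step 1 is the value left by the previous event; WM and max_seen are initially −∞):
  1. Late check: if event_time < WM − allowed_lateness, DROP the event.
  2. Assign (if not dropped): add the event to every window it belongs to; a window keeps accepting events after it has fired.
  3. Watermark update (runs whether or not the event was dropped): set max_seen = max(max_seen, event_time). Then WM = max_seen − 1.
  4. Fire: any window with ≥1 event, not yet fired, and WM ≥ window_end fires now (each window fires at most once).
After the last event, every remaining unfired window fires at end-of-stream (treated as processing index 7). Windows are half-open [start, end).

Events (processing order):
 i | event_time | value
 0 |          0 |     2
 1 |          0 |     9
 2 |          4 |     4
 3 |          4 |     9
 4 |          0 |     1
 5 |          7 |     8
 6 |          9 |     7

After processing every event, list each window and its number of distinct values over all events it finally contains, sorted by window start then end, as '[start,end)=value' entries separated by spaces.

[0,3)=2 [4,7)=2 [7,12)=2

i=0 t=0 v=2: → [0,3); WM=-1
i=1 t=0 v=9: → [0,3); WM=-1
i=2 t=4 v=4: → [4,7); WM=3
i=3 t=4 v=9: → [4,7); WM=3
i=4 t=0 v=1: DROP (t<3-1); WM=3
i=5 t=7 v=8: → [7,10); WM=6
i=6 t=9 v=7: → [7,12); WM=8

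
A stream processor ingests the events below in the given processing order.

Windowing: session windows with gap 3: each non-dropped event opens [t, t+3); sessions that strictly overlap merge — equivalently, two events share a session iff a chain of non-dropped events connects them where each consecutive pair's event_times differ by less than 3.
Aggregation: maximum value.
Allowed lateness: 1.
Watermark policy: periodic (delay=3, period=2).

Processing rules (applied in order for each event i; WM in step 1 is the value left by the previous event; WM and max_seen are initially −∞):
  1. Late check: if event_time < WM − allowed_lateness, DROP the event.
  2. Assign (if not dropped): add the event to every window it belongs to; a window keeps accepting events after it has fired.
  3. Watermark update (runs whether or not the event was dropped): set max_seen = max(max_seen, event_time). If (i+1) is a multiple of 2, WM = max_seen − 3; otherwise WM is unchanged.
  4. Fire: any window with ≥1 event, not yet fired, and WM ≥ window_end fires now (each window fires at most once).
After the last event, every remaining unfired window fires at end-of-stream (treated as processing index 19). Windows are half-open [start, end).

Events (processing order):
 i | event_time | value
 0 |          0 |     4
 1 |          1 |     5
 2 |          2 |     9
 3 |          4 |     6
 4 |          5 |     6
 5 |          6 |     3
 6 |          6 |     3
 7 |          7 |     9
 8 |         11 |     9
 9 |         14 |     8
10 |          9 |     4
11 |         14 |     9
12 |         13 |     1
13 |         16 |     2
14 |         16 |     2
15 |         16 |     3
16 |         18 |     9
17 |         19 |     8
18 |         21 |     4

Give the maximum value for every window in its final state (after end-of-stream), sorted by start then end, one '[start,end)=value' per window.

[0,10)=9 [11,24)=9

i=0 t=0 v=4: → [0,3); WM=−∞
i=1 t=1 v=5: → [0,4); WM=-2
i=2 t=2 v=9: → [0,5); WM=-2
i=3 t=4 v=6: → [0,7); WM=1
i=4 t=5 v=6: → [0,8); WM=1
i=5 t=6 v=3: → [0,9); WM=3
i=6 t=6 v=3: → [0,9); WM=3
i=7 t=7 v=9: → [0,10); WM=4
i=8 t=11 v=9: → [11,14); WM=4
i=9 t=14 v=8: → [14,17); WM=11
i=10 t=9 v=4: DROP (t<11-1); WM=11
i=11 t=14 v=9: → [14,17); WM=11
i=12 t=13 v=1: → [11,17); WM=11
i=13 t=16 v=2: → [11,19); WM=13
i=14 t=16 v=2: → [11,19); WM=13
i=15 t=16 v=3: → [11,19); WM=13
i=16 t=18 v=9: → [11,21); WM=13
i=17 t=19 v=8: → [11,22); WM=16
i=18 t=21 v=4: → [11,24); WM=16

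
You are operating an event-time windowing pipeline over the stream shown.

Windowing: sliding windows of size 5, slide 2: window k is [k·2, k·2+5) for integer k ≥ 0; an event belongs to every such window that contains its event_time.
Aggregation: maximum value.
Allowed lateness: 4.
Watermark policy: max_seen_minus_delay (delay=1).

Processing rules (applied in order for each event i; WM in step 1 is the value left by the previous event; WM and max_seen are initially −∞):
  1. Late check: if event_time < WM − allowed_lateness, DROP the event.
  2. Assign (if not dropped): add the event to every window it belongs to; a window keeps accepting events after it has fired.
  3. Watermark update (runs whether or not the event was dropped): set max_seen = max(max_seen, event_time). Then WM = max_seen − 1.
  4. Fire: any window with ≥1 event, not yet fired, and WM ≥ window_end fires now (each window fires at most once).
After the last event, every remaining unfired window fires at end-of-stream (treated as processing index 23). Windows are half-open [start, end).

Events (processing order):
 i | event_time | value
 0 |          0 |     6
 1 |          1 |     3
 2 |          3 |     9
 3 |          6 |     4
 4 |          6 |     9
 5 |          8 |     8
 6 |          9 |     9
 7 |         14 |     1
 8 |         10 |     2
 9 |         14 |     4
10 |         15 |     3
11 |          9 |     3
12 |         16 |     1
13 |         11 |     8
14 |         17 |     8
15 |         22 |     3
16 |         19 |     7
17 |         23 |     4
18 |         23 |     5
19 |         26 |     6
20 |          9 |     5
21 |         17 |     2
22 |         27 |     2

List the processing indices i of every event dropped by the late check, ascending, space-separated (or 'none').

11 20 21

i=0 t=0 v=6: → [0,5); WM=-1
i=1 t=1 v=3: → [0,5); WM=0
i=2 t=3 v=9: → [2,7),[0,5); WM=2
i=3 t=6 v=4: → [6,11),[4,9),[2,7); WM=5; [0,5) fires=9
i=4 t=6 v=9: → [6,11),[4,9),[2,7); WM=5
i=5 t=8 v=8: → [8,13),[6,11),[4,9); WM=7; [2,7) fires=9
i=6 t=9 v=9: → [8,13),[6,11); WM=8
i=7 t=14 v=1: → [14,19),[12,17),[10,15); WM=13; [4,9) fires=9 [6,11) fires=9 [8,13) fires=9
i=8 t=10 v=2: → [10,15),[8,13),[6,11); WM=13
i=9 t=14 v=4: → [14,19),[12,17),[10,15); WM=13
i=10 t=15 v=3: → [14,19),[12,17); WM=14
i=11 t=9 v=3: DROP (t<14-4); WM=14
i=12 t=16 v=1: → [16,21),[14,19),[12,17); WM=15; [10,15) fires=4
i=13 t=11 v=8: → [10,15),[8,13); WM=15
i=14 t=17 v=8: → [16,21),[14,19); WM=16
i=15 t=22 v=3: → [22,27),[20,25),[18,23); WM=21; [12,17) fires=4 [14,19) fires=8 [16,21) fires=8
i=16 t=19 v=7: → [18,23),[16,21); WM=21
i=17 t=23 v=4: → [22,27),[20,25); WM=22
i=18 t=23 v=5: → [22,27),[20,25); WM=22
i=19 t=26 v=6: → [26,31),[24,29),[22,27); WM=25; [18,23) fires=7 [20,25) fires=5
i=20 t=9 v=5: DROP (t<25-4); WM=25
i=21 t=17 v=2: DROP (t<25-4); WM=25
i=22 t=27 v=2: → [26,31),[24,29); WM=26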